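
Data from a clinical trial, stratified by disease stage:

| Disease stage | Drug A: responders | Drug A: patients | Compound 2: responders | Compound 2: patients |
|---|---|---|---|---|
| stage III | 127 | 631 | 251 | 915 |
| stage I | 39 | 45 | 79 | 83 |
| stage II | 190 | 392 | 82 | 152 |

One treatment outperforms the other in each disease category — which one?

Compound 2

Stage III: Drug A 127/631 = 20.1%, Compound 2 251/915 = 27.4% → Compound 2
Stage I: Drug A 39/45 = 86.7%, Compound 2 79/83 = 95.2% → Compound 2
Stage II: Drug A 190/392 = 48.5%, Compound 2 82/152 = 53.9% → Compound 2
Compound 2 has the higher rate in all 3 groups.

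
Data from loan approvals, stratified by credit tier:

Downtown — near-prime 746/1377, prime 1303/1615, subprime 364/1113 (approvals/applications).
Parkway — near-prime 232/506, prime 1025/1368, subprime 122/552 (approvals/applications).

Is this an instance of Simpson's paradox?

Near-prime: Downtown 746/1377 = 54.2%, Parkway 232/506 = 45.8% → Downtown
Prime: Downtown 1303/1615 = 80.7%, Parkway 1025/1368 = 74.9% → Downtown
Subprime: Downtown 364/1113 = 32.7%, Parkway 122/552 = 22.1% → Downtown
Overall: Downtown 2413/4105 = 58.8%, Parkway 1379/2426 = 56.8% → Downtown
Downtown wins overall and in every credit group — no reversal.

No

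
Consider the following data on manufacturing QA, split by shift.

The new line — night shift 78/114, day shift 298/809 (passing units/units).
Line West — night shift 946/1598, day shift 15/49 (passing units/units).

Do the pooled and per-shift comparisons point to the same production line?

Night shift: the new line 78/114 = 68.4%, Line West 946/1598 = 59.2% → the new line
Day shift: the new line 298/809 = 36.8%, Line West 15/49 = 30.6% → the new line
Overall: the new line 376/923 = 40.7%, Line West 961/1647 = 58.3% → Line West
The new line wins each shift group but Line West wins overall — the comparison reverses. The new line's units skew toward day shift, which has a lower base rate.

No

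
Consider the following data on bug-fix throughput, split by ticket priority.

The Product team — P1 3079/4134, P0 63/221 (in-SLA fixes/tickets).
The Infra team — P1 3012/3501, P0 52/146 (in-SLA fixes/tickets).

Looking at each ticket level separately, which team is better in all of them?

P1: the Product team 3079/4134 = 74.5%, the Infra team 3012/3501 = 86.0% → the Infra team
P0: the Product team 63/221 = 28.5%, the Infra team 52/146 = 35.6% → the Infra team
The Infra team has the higher rate in both groups.

the Infra team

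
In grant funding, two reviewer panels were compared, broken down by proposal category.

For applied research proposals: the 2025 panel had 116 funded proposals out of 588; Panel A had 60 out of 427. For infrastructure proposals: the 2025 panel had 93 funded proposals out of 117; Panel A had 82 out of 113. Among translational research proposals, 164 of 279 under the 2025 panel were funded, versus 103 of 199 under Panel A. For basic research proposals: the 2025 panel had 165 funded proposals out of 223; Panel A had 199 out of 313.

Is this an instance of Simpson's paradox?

Applied research: the 2025 panel 116/588 = 19.7%, Panel A 60/427 = 14.1% → the 2025 panel
Infrastructure: the 2025 panel 93/117 = 79.5%, Panel A 82/113 = 72.6% → the 2025 panel
Translational research: the 2025 panel 164/279 = 58.8%, Panel A 103/199 = 51.8% → the 2025 panel
Basic research: the 2025 panel 165/223 = 74.0%, Panel A 199/313 = 63.6% → the 2025 panel
Overall: the 2025 panel 538/1207 = 44.6%, Panel A 444/1052 = 42.2% → the 2025 panel
The 2025 panel wins overall and in every proposal group — no reversal.

No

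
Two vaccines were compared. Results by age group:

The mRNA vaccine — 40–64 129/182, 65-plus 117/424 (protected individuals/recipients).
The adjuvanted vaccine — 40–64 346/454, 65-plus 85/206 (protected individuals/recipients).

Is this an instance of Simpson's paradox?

40–64: the mRNA vaccine 129/182 = 70.9%, the adjuvanted vaccine 346/454 = 76.2% → the adjuvanted vaccine
65-plus: the mRNA vaccine 117/424 = 27.6%, the adjuvanted vaccine 85/206 = 41.3% → the adjuvanted vaccine
Overall: the mRNA vaccine 246/606 = 40.6%, the adjuvanted vaccine 431/660 = 65.3% → the adjuvanted vaccine
The adjuvanted vaccine wins overall and in every age group — no reversal.

No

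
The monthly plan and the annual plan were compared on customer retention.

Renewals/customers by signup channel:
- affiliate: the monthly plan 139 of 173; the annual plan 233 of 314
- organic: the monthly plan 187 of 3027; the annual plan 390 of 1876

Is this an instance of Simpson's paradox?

No

Affiliate: the monthly plan 139/173 = 80.3%, the annual plan 233/314 = 74.2% → the monthly plan
Organic: the monthly plan 187/3027 = 6.2%, the annual plan 390/1876 = 20.8% → the annual plan
Overall: the monthly plan 326/3200 = 10.2%, the annual plan 623/2190 = 28.4% → the annual plan
Neither sweeps: the monthly plan wins 1 of 2 groups, the annual plan wins 1. The annual plan wins overall but not every group — no Simpson reversal.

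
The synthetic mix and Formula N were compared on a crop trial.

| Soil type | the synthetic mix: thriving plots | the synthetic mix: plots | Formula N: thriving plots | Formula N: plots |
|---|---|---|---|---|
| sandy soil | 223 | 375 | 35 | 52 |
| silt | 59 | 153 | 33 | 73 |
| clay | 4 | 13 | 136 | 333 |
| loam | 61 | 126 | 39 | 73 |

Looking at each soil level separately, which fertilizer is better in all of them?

Sandy soil: the synthetic mix 223/375 = 59.5%, Formula N 35/52 = 67.3% → Formula N
Silt: the synthetic mix 59/153 = 38.6%, Formula N 33/73 = 45.2% → Formula N
Clay: the synthetic mix 4/13 = 30.8%, Formula N 136/333 = 40.8% → Formula N
Loam: the synthetic mix 61/126 = 48.4%, Formula N 39/73 = 53.4% → Formula N
Formula N has the higher rate in all 4 groups.

Formula N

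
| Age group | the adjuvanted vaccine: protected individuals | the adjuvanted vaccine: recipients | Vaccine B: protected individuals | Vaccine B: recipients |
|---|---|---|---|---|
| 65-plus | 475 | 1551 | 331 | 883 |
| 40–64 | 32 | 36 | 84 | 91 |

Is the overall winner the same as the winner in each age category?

65-plus: the adjuvanted vaccine 475/1551 = 30.6%, Vaccine B 331/883 = 37.5% → Vaccine B
40–64: the adjuvanted vaccine 32/36 = 88.9%, Vaccine B 84/91 = 92.3% → Vaccine B
Overall: the adjuvanted vaccine 507/1587 = 31.9%, Vaccine B 415/974 = 42.6% → Vaccine B
Vaccine B wins overall and in every age group — no reversal.

Yes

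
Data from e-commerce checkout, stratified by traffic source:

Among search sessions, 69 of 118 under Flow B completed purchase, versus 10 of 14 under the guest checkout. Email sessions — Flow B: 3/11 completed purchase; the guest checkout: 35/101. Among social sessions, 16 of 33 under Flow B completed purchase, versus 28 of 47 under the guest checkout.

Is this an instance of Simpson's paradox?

Search: Flow B 69/118 = 58.5%, the guest checkout 10/14 = 71.4% → the guest checkout
Email: Flow B 3/11 = 27.3%, the guest checkout 35/101 = 34.7% → the guest checkout
Social: Flow B 16/33 = 48.5%, the guest checkout 28/47 = 59.6% → the guest checkout
Overall: Flow B 88/162 = 54.3%, the guest checkout 73/162 = 45.1% → Flow B
The guest checkout wins each traffic group but Flow B wins overall — the comparison reverses. The guest checkout's sessions skew toward email, which has a lower base rate.

Yes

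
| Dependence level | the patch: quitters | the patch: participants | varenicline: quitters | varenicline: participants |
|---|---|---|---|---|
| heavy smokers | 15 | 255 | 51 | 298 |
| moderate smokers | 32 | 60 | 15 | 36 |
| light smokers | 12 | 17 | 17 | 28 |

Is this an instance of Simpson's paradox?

No

Heavy smokers: the patch 15/255 = 5.9%, varenicline 51/298 = 17.1% → varenicline
Moderate smokers: the patch 32/60 = 53.3%, varenicline 15/36 = 41.7% → the patch
Light smokers: the patch 12/17 = 70.6%, varenicline 17/28 = 60.7% → the patch
Overall: the patch 59/332 = 17.8%, varenicline 83/362 = 22.9% → varenicline
Neither sweeps: the patch wins 2 of 3 groups, varenicline wins 1. Varenicline wins overall but not every group — no Simpson reversal.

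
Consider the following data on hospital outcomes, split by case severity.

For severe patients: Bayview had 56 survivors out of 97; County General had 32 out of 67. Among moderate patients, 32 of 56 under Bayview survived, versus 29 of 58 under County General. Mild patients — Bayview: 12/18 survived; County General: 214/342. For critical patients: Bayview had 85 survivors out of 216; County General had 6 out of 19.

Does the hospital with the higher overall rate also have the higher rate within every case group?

Severe: Bayview 56/97 = 57.7%, County General 32/67 = 47.8% → Bayview
Moderate: Bayview 32/56 = 57.1%, County General 29/58 = 50.0% → Bayview
Mild: Bayview 12/18 = 66.7%, County General 214/342 = 62.6% → Bayview
Critical: Bayview 85/216 = 39.4%, County General 6/19 = 31.6% → Bayview
Overall: Bayview 185/387 = 47.8%, County General 281/486 = 57.8% → County General
Bayview wins each case group but County General wins overall — the comparison reverses. Bayview's patients skew toward critical, which has a lower base rate.

No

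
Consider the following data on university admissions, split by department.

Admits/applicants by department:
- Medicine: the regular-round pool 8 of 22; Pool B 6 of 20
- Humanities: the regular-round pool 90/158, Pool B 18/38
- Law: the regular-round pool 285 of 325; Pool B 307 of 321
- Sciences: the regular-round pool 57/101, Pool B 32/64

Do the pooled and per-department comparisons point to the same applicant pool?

Medicine: the regular-round pool 8/22 = 36.4%, Pool B 6/20 = 30.0% → the regular-round pool
Humanities: the regular-round pool 90/158 = 57.0%, Pool B 18/38 = 47.4% → the regular-round pool
Law: the regular-round pool 285/325 = 87.7%, Pool B 307/321 = 95.6% → Pool B
Sciences: the regular-round pool 57/101 = 56.4%, Pool B 32/64 = 50.0% → the regular-round pool
Overall: the regular-round pool 440/606 = 72.6%, Pool B 363/443 = 81.9% → Pool B
Neither sweeps: the regular-round pool wins 3 of 4 groups, Pool B wins 1. Pool B wins overall but not every group — no Simpson reversal.

No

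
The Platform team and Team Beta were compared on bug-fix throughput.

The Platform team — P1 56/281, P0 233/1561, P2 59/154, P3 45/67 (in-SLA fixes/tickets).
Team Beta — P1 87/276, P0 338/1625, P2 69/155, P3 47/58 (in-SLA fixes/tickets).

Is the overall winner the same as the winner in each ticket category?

P1: the Platform team 56/281 = 19.9%, Team Beta 87/276 = 31.5% → Team Beta
P0: the Platform team 233/1561 = 14.9%, Team Beta 338/1625 = 20.8% → Team Beta
P2: the Platform team 59/154 = 38.3%, Team Beta 69/155 = 44.5% → Team Beta
P3: the Platform team 45/67 = 67.2%, Team Beta 47/58 = 81.0% → Team Beta
Overall: the Platform team 393/2063 = 19.0%, Team Beta 541/2114 = 25.6% → Team Beta
Team Beta wins overall and in every ticket group — no reversal.

Yes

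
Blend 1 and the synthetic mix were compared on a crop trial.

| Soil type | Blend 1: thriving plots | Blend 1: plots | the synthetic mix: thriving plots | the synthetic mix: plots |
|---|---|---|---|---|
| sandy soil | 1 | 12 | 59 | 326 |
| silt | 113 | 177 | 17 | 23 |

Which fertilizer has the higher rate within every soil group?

the synthetic mix

Sandy soil: Blend 1 1/12 = 8.3%, the synthetic mix 59/326 = 18.1% → the synthetic mix
Silt: Blend 1 113/177 = 63.8%, the synthetic mix 17/23 = 73.9% → the synthetic mix
The synthetic mix has the higher rate in both groups.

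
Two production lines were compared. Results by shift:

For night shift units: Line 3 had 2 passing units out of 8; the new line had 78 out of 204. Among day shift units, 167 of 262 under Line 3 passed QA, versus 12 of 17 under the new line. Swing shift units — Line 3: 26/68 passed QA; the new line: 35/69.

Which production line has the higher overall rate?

Night shift: Line 3 2/8 = 25.0%, the new line 78/204 = 38.2% → the new line
Day shift: Line 3 167/262 = 63.7%, the new line 12/17 = 70.6% → the new line
Swing shift: Line 3 26/68 = 38.2%, the new line 35/69 = 50.7% → the new line
Overall: Line 3 195/338 = 57.7%, the new line 125/290 = 43.1% → Line 3
(The new line wins every shift group but Line 3 wins overall — the new line's units skew toward the low-rate night shift group.)

Line 3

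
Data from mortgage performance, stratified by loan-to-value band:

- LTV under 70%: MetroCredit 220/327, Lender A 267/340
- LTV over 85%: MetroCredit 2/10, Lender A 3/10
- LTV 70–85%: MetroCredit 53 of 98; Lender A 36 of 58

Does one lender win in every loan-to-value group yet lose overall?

No

LTV under 70%: MetroCredit 220/327 = 67.3%, Lender A 267/340 = 78.5% → Lender A
LTV over 85%: MetroCredit 2/10 = 20.0%, Lender A 3/10 = 30.0% → Lender A
LTV 70–85%: MetroCredit 53/98 = 54.1%, Lender A 36/58 = 62.1% → Lender A
Overall: MetroCredit 275/435 = 63.2%, Lender A 306/408 = 75.0% → Lender A
Lender A wins overall and in every loan-to-value group — no reversal.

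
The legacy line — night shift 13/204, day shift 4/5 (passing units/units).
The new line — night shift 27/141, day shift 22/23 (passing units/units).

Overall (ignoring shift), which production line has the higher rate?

the new line

Night shift: the legacy line 13/204 = 6.4%, the new line 27/141 = 19.1% → the new line
Day shift: the legacy line 4/5 = 80.0%, the new line 22/23 = 95.7% → the new line
Overall: the legacy line 17/209 = 8.1%, the new line 49/164 = 29.9% → the new line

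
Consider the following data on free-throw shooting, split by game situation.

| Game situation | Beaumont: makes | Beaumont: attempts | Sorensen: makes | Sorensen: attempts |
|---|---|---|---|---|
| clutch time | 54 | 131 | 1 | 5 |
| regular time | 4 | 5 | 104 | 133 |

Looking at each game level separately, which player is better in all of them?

Clutch time: Beaumont 54/131 = 41.2%, Sorensen 1/5 = 20.0% → Beaumont
Regular time: Beaumont 4/5 = 80.0%, Sorensen 104/133 = 78.2% → Beaumont
Beaumont has the higher rate in both groups.

Beaumont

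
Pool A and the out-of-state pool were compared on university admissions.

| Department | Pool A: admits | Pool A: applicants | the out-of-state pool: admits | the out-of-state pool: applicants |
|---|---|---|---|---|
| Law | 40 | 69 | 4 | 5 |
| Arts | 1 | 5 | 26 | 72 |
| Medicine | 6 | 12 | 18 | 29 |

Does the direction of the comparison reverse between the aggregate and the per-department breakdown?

Law: Pool A 40/69 = 58.0%, the out-of-state pool 4/5 = 80.0% → the out-of-state pool
Arts: Pool A 1/5 = 20.0%, the out-of-state pool 26/72 = 36.1% → the out-of-state pool
Medicine: Pool A 6/12 = 50.0%, the out-of-state pool 18/29 = 62.1% → the out-of-state pool
Overall: Pool A 47/86 = 54.7%, the out-of-state pool 48/106 = 45.3% → Pool A
The out-of-state pool wins each department group but Pool A wins overall — the comparison reverses. The out-of-state pool's applicants skew toward Arts, which has a lower base rate.

Yes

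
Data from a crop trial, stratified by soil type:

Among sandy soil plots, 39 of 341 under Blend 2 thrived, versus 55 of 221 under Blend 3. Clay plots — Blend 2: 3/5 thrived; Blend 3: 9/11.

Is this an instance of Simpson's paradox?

No

Sandy soil: Blend 2 39/341 = 11.4%, Blend 3 55/221 = 24.9% → Blend 3
Clay: Blend 2 3/5 = 60.0%, Blend 3 9/11 = 81.8% → Blend 3
Overall: Blend 2 42/346 = 12.1%, Blend 3 64/232 = 27.6% → Blend 3
Blend 3 wins overall and in every soil group — no reversal.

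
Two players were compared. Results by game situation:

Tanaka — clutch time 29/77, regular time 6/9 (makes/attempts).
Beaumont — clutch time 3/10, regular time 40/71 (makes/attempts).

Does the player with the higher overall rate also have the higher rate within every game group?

No

Clutch time: Tanaka 29/77 = 37.7%, Beaumont 3/10 = 30.0% → Tanaka
Regular time: Tanaka 6/9 = 66.7%, Beaumont 40/71 = 56.3% → Tanaka
Overall: Tanaka 35/86 = 40.7%, Beaumont 43/81 = 53.1% → Beaumont
Tanaka wins each game group but Beaumont wins overall — the comparison reverses. Tanaka's attempts skew toward clutch time, which has a lower base rate.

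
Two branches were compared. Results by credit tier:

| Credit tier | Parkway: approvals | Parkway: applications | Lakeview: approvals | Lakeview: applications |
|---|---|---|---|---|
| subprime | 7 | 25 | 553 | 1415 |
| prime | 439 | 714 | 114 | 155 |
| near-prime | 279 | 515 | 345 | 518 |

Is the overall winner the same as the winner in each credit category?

Subprime: Parkway 7/25 = 28.0%, Lakeview 553/1415 = 39.1% → Lakeview
Prime: Parkway 439/714 = 61.5%, Lakeview 114/155 = 73.5% → Lakeview
Near-prime: Parkway 279/515 = 54.2%, Lakeview 345/518 = 66.6% → Lakeview
Overall: Parkway 725/1254 = 57.8%, Lakeview 1012/2088 = 48.5% → Parkway
Lakeview wins each credit group but Parkway wins overall — the comparison reverses. Lakeview's applications skew toward subprime, which has a lower base rate.

No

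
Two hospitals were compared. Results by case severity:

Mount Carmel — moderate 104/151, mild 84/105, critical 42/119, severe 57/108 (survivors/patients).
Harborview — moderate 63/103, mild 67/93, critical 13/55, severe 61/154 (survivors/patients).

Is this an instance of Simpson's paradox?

Moderate: Mount Carmel 104/151 = 68.9%, Harborview 63/103 = 61.2% → Mount Carmel
Mild: Mount Carmel 84/105 = 80.0%, Harborview 67/93 = 72.0% → Mount Carmel
Critical: Mount Carmel 42/119 = 35.3%, Harborview 13/55 = 23.6% → Mount Carmel
Severe: Mount Carmel 57/108 = 52.8%, Harborview 61/154 = 39.6% → Mount Carmel
Overall: Mount Carmel 287/483 = 59.4%, Harborview 204/405 = 50.4% → Mount Carmel
Mount Carmel wins overall and in every case group — no reversal.

No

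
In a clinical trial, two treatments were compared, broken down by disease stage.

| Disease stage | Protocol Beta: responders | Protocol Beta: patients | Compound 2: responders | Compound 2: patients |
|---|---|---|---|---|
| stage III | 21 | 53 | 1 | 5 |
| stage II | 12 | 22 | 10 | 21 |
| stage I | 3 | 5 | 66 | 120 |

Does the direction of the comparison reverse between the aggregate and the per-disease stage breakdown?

Stage III: Protocol Beta 21/53 = 39.6%, Compound 2 1/5 = 20.0% → Protocol Beta
Stage II: Protocol Beta 12/22 = 54.5%, Compound 2 10/21 = 47.6% → Protocol Beta
Stage I: Protocol Beta 3/5 = 60.0%, Compound 2 66/120 = 55.0% → Protocol Beta
Overall: Protocol Beta 36/80 = 45.0%, Compound 2 77/146 = 52.7% → Compound 2
Protocol Beta wins each disease group but Compound 2 wins overall — the comparison reverses. Protocol Beta's patients skew toward stage III, which has a lower base rate.

Yes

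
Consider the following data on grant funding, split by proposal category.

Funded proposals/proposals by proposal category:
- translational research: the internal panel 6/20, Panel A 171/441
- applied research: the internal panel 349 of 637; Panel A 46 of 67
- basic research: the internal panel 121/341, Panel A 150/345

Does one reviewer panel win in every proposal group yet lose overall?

Translational research: the internal panel 6/20 = 30.0%, Panel A 171/441 = 38.8% → Panel A
Applied research: the internal panel 349/637 = 54.8%, Panel A 46/67 = 68.7% → Panel A
Basic research: the internal panel 121/341 = 35.5%, Panel A 150/345 = 43.5% → Panel A
Overall: the internal panel 476/998 = 47.7%, Panel A 367/853 = 43.0% → the internal panel
Panel A wins each proposal group but the internal panel wins overall — the comparison reverses. Panel A's proposals skew toward translational research, which has a lower base rate.

Yes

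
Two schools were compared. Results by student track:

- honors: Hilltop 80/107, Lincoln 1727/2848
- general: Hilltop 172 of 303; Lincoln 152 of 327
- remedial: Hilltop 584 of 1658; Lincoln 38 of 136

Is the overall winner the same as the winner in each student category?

No

Honors: Hilltop 80/107 = 74.8%, Lincoln 1727/2848 = 60.6% → Hilltop
General: Hilltop 172/303 = 56.8%, Lincoln 152/327 = 46.5% → Hilltop
Remedial: Hilltop 584/1658 = 35.2%, Lincoln 38/136 = 27.9% → Hilltop
Overall: Hilltop 836/2068 = 40.4%, Lincoln 1917/3311 = 57.9% → Lincoln
Hilltop wins each student group but Lincoln wins overall — the comparison reverses. Hilltop's students skew toward remedial, which has a lower base rate.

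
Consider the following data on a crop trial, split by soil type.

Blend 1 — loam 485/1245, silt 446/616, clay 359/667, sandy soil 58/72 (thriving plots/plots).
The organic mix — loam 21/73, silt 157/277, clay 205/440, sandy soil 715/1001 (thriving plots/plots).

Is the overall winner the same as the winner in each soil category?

Loam: Blend 1 485/1245 = 39.0%, the organic mix 21/73 = 28.8% → Blend 1
Silt: Blend 1 446/616 = 72.4%, the organic mix 157/277 = 56.7% → Blend 1
Clay: Blend 1 359/667 = 53.8%, the organic mix 205/440 = 46.6% → Blend 1
Sandy soil: Blend 1 58/72 = 80.6%, the organic mix 715/1001 = 71.4% → Blend 1
Overall: Blend 1 1348/2600 = 51.8%, the organic mix 1098/1791 = 61.3% → the organic mix
Blend 1 wins each soil group but the organic mix wins overall — the comparison reverses. Blend 1's plots skew toward loam, which has a lower base rate.

No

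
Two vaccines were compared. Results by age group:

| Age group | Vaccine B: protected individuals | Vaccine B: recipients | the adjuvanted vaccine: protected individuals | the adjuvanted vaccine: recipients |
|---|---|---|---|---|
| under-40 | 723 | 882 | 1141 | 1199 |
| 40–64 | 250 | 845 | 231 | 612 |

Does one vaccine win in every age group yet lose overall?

No

Under-40: Vaccine B 723/882 = 82.0%, the adjuvanted vaccine 1141/1199 = 95.2% → the adjuvanted vaccine
40–64: Vaccine B 250/845 = 29.6%, the adjuvanted vaccine 231/612 = 37.7% → the adjuvanted vaccine
Overall: Vaccine B 973/1727 = 56.3%, the adjuvanted vaccine 1372/1811 = 75.8% → the adjuvanted vaccine
The adjuvanted vaccine wins overall and in every age group — no reversal.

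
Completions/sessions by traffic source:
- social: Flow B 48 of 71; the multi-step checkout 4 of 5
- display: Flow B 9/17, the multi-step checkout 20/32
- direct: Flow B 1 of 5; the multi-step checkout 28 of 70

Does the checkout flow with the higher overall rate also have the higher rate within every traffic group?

No

Social: Flow B 48/71 = 67.6%, the multi-step checkout 4/5 = 80.0% → the multi-step checkout
Display: Flow B 9/17 = 52.9%, the multi-step checkout 20/32 = 62.5% → the multi-step checkout
Direct: Flow B 1/5 = 20.0%, the multi-step checkout 28/70 = 40.0% → the multi-step checkout
Overall: Flow B 58/93 = 62.4%, the multi-step checkout 52/107 = 48.6% → Flow B
The multi-step checkout wins each traffic group but Flow B wins overall — the comparison reverses. The multi-step checkout's sessions skew toward direct, which has a lower base rate.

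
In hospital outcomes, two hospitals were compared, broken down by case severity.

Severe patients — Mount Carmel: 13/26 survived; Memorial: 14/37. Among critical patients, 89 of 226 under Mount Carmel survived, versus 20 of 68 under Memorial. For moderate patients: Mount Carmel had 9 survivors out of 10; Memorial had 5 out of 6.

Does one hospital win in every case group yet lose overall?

Severe: Mount Carmel 13/26 = 50.0%, Memorial 14/37 = 37.8% → Mount Carmel
Critical: Mount Carmel 89/226 = 39.4%, Memorial 20/68 = 29.4% → Mount Carmel
Moderate: Mount Carmel 9/10 = 90.0%, Memorial 5/6 = 83.3% → Mount Carmel
Overall: Mount Carmel 111/262 = 42.4%, Memorial 39/111 = 35.1% → Mount Carmel
Mount Carmel wins overall and in every case group — no reversal.

No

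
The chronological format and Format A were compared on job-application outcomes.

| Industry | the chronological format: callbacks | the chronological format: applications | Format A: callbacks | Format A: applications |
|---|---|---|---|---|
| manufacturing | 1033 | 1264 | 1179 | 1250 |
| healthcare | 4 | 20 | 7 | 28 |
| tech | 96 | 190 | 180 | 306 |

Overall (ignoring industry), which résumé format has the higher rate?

Manufacturing: the chronological format 1033/1264 = 81.7%, Format A 1179/1250 = 94.3% → Format A
Healthcare: the chronological format 4/20 = 20.0%, Format A 7/28 = 25.0% → Format A
Tech: the chronological format 96/190 = 50.5%, Format A 180/306 = 58.8% → Format A
Overall: the chronological format 1133/1474 = 76.9%, Format A 1366/1584 = 86.2% → Format A

Format A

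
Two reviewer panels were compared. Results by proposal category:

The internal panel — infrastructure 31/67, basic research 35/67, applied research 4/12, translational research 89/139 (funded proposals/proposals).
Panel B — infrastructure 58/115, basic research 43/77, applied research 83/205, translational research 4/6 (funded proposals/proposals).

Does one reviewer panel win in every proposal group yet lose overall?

Infrastructure: the internal panel 31/67 = 46.3%, Panel B 58/115 = 50.4% → Panel B
Basic research: the internal panel 35/67 = 52.2%, Panel B 43/77 = 55.8% → Panel B
Applied research: the internal panel 4/12 = 33.3%, Panel B 83/205 = 40.5% → Panel B
Translational research: the internal panel 89/139 = 64.0%, Panel B 4/6 = 66.7% → Panel B
Overall: the internal panel 159/285 = 55.8%, Panel B 188/403 = 46.7% → the internal panel
Panel B wins each proposal group but the internal panel wins overall — the comparison reverses. Panel B's proposals skew toward applied research, which has a lower base rate.

Yes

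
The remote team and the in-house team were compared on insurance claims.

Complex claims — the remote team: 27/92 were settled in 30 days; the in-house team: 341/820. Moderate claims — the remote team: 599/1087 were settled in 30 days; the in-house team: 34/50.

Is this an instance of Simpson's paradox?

Yes

Complex: the remote team 27/92 = 29.3%, the in-house team 341/820 = 41.6% → the in-house team
Moderate: the remote team 599/1087 = 55.1%, the in-house team 34/50 = 68.0% → the in-house team
Overall: the remote team 626/1179 = 53.1%, the in-house team 375/870 = 43.1% → the remote team
The in-house team wins each claim group but the remote team wins overall — the comparison reverses. The in-house team's claims skew toward complex, which has a lower base rate.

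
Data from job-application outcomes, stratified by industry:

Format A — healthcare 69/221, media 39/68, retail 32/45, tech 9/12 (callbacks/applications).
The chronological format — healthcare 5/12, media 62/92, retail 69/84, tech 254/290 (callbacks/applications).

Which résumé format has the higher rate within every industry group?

Healthcare: Format A 69/221 = 31.2%, the chronological format 5/12 = 41.7% → the chronological format
Media: Format A 39/68 = 57.4%, the chronological format 62/92 = 67.4% → the chronological format
Retail: Format A 32/45 = 71.1%, the chronological format 69/84 = 82.1% → the chronological format
Tech: Format A 9/12 = 75.0%, the chronological format 254/290 = 87.6% → the chronological format
The chronological format has the higher rate in all 4 groups.

the chronological format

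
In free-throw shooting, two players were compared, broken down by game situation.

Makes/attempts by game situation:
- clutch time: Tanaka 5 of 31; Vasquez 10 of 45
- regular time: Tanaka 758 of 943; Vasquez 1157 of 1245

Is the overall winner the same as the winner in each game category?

Clutch time: Tanaka 5/31 = 16.1%, Vasquez 10/45 = 22.2% → Vasquez
Regular time: Tanaka 758/943 = 80.4%, Vasquez 1157/1245 = 92.9% → Vasquez
Overall: Tanaka 763/974 = 78.3%, Vasquez 1167/1290 = 90.5% → Vasquez
Vasquez wins overall and in every game group — no reversal.

Yes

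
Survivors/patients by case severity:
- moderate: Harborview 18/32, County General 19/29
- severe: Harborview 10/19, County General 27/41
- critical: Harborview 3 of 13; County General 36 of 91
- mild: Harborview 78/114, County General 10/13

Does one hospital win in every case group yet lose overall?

Moderate: Harborview 18/32 = 56.2%, County General 19/29 = 65.5% → County General
Severe: Harborview 10/19 = 52.6%, County General 27/41 = 65.9% → County General
Critical: Harborview 3/13 = 23.1%, County General 36/91 = 39.6% → County General
Mild: Harborview 78/114 = 68.4%, County General 10/13 = 76.9% → County General
Overall: Harborview 109/178 = 61.2%, County General 92/174 = 52.9% → Harborview
County General wins each case group but Harborview wins overall — the comparison reverses. County General's patients skew toward critical, which has a lower base rate.

Yes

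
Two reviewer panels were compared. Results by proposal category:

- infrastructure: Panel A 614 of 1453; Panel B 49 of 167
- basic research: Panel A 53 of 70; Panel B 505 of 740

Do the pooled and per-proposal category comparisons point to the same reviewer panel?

Infrastructure: Panel A 614/1453 = 42.3%, Panel B 49/167 = 29.3% → Panel A
Basic research: Panel A 53/70 = 75.7%, Panel B 505/740 = 68.2% → Panel A
Overall: Panel A 667/1523 = 43.8%, Panel B 554/907 = 61.1% → Panel B
Panel A wins each proposal group but Panel B wins overall — the comparison reverses. Panel A's proposals skew toward infrastructure, which has a lower base rate.

No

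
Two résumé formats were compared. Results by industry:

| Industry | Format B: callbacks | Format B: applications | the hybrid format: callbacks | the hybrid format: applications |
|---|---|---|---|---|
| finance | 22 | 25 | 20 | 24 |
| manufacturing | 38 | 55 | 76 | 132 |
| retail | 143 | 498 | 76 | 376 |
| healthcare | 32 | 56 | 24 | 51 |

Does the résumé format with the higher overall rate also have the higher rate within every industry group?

Finance: Format B 22/25 = 88.0%, the hybrid format 20/24 = 83.3% → Format B
Manufacturing: Format B 38/55 = 69.1%, the hybrid format 76/132 = 57.6% → Format B
Retail: Format B 143/498 = 28.7%, the hybrid format 76/376 = 20.2% → Format B
Healthcare: Format B 32/56 = 57.1%, the hybrid format 24/51 = 47.1% → Format B
Overall: Format B 235/634 = 37.1%, the hybrid format 196/583 = 33.6% → Format B
Format B wins overall and in every industry group — no reversal.

Yes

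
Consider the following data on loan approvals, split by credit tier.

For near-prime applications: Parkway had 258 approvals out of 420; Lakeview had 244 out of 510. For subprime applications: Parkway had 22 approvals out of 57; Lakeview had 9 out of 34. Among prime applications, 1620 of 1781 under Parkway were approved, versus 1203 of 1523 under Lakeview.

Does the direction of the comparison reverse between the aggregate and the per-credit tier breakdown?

No

Near-prime: Parkway 258/420 = 61.4%, Lakeview 244/510 = 47.8% → Parkway
Subprime: Parkway 22/57 = 38.6%, Lakeview 9/34 = 26.5% → Parkway
Prime: Parkway 1620/1781 = 91.0%, Lakeview 1203/1523 = 79.0% → Parkway
Overall: Parkway 1900/2258 = 84.1%, Lakeview 1456/2067 = 70.4% → Parkway
Parkway wins overall and in every credit group — no reversal.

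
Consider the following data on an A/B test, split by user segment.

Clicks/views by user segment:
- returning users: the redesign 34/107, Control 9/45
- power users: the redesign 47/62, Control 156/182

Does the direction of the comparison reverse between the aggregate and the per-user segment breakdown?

No

Returning users: the redesign 34/107 = 31.8%, Control 9/45 = 20.0% → the redesign
Power users: the redesign 47/62 = 75.8%, Control 156/182 = 85.7% → Control
Overall: the redesign 81/169 = 47.9%, Control 165/227 = 72.7% → Control
Neither sweeps: the redesign wins 1 of 2 groups, Control wins 1. Control wins overall but not every group — no Simpson reversal.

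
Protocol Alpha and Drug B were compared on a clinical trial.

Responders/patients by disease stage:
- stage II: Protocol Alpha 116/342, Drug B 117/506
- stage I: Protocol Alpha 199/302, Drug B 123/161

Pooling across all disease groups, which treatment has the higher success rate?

Protocol Alpha

Stage II: Protocol Alpha 116/342 = 33.9%, Drug B 117/506 = 23.1% → Protocol Alpha
Stage I: Protocol Alpha 199/302 = 65.9%, Drug B 123/161 = 76.4% → Drug B
Overall: Protocol Alpha 315/644 = 48.9%, Drug B 240/667 = 36.0% → Protocol Alpha
(Neither sweeps every disease group, but Protocol Alpha has the higher pooled rate.)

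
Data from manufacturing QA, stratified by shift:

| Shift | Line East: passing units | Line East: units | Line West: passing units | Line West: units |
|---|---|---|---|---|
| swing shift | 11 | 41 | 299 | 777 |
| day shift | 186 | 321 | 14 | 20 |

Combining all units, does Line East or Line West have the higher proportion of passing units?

Line East

Swing shift: Line East 11/41 = 26.8%, Line West 299/777 = 38.5% → Line West
Day shift: Line East 186/321 = 57.9%, Line West 14/20 = 70.0% → Line West
Overall: Line East 197/362 = 54.4%, Line West 313/797 = 39.3% → Line East
(Line West wins every shift group but Line East wins overall — Line West's units skew toward the low-rate swing shift group.)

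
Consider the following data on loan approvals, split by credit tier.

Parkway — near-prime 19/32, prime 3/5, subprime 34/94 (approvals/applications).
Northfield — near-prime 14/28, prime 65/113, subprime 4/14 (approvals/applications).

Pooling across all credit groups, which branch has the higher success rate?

Northfield

Near-prime: Parkway 19/32 = 59.4%, Northfield 14/28 = 50.0% → Parkway
Prime: Parkway 3/5 = 60.0%, Northfield 65/113 = 57.5% → Parkway
Subprime: Parkway 34/94 = 36.2%, Northfield 4/14 = 28.6% → Parkway
Overall: Parkway 56/131 = 42.7%, Northfield 83/155 = 53.5% → Northfield
(Parkway wins every credit group but Northfield wins overall — Parkway's applications skew toward the low-rate subprime group.)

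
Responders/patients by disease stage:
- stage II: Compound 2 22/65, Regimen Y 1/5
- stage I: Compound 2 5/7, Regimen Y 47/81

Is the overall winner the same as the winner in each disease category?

No

Stage II: Compound 2 22/65 = 33.8%, Regimen Y 1/5 = 20.0% → Compound 2
Stage I: Compound 2 5/7 = 71.4%, Regimen Y 47/81 = 58.0% → Compound 2
Overall: Compound 2 27/72 = 37.5%, Regimen Y 48/86 = 55.8% → Regimen Y
Compound 2 wins each disease group but Regimen Y wins overall — the comparison reverses. Compound 2's patients skew toward stage II, which has a lower base rate.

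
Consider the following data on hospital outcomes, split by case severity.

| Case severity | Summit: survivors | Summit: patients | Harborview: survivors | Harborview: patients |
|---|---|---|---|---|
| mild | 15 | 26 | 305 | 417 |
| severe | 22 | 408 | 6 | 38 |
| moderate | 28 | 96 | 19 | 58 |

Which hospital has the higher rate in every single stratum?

Harborview

Mild: Summit 15/26 = 57.7%, Harborview 305/417 = 73.1% → Harborview
Severe: Summit 22/408 = 5.4%, Harborview 6/38 = 15.8% → Harborview
Moderate: Summit 28/96 = 29.2%, Harborview 19/58 = 32.8% → Harborview
Harborview has the higher rate in all 3 groups.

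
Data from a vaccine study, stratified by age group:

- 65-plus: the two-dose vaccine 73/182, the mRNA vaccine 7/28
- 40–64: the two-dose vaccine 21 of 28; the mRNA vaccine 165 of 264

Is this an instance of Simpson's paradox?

Yes

65-plus: the two-dose vaccine 73/182 = 40.1%, the mRNA vaccine 7/28 = 25.0% → the two-dose vaccine
40–64: the two-dose vaccine 21/28 = 75.0%, the mRNA vaccine 165/264 = 62.5% → the two-dose vaccine
Overall: the two-dose vaccine 94/210 = 44.8%, the mRNA vaccine 172/292 = 58.9% → the mRNA vaccine
The two-dose vaccine wins each age group but the mRNA vaccine wins overall — the comparison reverses. The two-dose vaccine's recipients skew toward 65-plus, which has a lower base rate.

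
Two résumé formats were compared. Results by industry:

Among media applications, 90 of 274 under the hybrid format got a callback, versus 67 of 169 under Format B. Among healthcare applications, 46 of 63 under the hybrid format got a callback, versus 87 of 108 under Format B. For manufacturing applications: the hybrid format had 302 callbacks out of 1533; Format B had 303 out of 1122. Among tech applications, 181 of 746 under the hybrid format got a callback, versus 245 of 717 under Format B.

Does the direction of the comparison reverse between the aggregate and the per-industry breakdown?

No

Media: the hybrid format 90/274 = 32.8%, Format B 67/169 = 39.6% → Format B
Healthcare: the hybrid format 46/63 = 73.0%, Format B 87/108 = 80.6% → Format B
Manufacturing: the hybrid format 302/1533 = 19.7%, Format B 303/1122 = 27.0% → Format B
Tech: the hybrid format 181/746 = 24.3%, Format B 245/717 = 34.2% → Format B
Overall: the hybrid format 619/2616 = 23.7%, Format B 702/2116 = 33.2% → Format B
Format B wins overall and in every industry group — no reversal.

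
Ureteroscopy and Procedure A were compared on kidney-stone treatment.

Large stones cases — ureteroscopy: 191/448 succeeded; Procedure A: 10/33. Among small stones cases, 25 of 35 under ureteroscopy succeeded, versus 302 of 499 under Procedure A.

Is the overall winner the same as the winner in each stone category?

No

Large stones: ureteroscopy 191/448 = 42.6%, Procedure A 10/33 = 30.3% → ureteroscopy
Small stones: ureteroscopy 25/35 = 71.4%, Procedure A 302/499 = 60.5% → ureteroscopy
Overall: ureteroscopy 216/483 = 44.7%, Procedure A 312/532 = 58.6% → Procedure A
Ureteroscopy wins each stone group but Procedure A wins overall — the comparison reverses. Ureteroscopy's cases skew toward large stones, which has a lower base rate.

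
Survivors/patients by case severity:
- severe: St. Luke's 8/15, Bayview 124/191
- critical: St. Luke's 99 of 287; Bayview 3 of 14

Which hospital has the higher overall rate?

Severe: St. Luke's 8/15 = 53.3%, Bayview 124/191 = 64.9% → Bayview
Critical: St. Luke's 99/287 = 34.5%, Bayview 3/14 = 21.4% → St. Luke's
Overall: St. Luke's 107/302 = 35.4%, Bayview 127/205 = 62.0% → Bayview
(Neither sweeps every case group, but Bayview has the higher pooled rate.)

Bayview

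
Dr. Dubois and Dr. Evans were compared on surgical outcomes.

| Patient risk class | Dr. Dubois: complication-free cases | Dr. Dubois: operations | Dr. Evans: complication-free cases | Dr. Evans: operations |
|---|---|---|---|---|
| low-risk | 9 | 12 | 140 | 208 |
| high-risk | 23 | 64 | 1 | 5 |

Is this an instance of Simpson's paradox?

Yes

Low-risk: Dr. Dubois 9/12 = 75.0%, Dr. Evans 140/208 = 67.3% → Dr. Dubois
High-risk: Dr. Dubois 23/64 = 35.9%, Dr. Evans 1/5 = 20.0% → Dr. Dubois
Overall: Dr. Dubois 32/76 = 42.1%, Dr. Evans 141/213 = 66.2% → Dr. Evans
Dr. Dubois wins each patient risk group but Dr. Evans wins overall — the comparison reverses. Dr. Dubois's operations skew toward high-risk, which has a lower base rate.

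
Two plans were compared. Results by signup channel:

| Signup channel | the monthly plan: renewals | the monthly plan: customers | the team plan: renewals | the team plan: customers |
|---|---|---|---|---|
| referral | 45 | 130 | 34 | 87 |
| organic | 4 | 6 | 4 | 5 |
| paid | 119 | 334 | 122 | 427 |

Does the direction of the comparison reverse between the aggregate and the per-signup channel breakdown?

Referral: the monthly plan 45/130 = 34.6%, the team plan 34/87 = 39.1% → the team plan
Organic: the monthly plan 4/6 = 66.7%, the team plan 4/5 = 80.0% → the team plan
Paid: the monthly plan 119/334 = 35.6%, the team plan 122/427 = 28.6% → the monthly plan
Overall: the monthly plan 168/470 = 35.7%, the team plan 160/519 = 30.8% → the monthly plan
Neither sweeps: the monthly plan wins 1 of 3 groups, the team plan wins 2. The monthly plan wins overall but not every group — no Simpson reversal.

No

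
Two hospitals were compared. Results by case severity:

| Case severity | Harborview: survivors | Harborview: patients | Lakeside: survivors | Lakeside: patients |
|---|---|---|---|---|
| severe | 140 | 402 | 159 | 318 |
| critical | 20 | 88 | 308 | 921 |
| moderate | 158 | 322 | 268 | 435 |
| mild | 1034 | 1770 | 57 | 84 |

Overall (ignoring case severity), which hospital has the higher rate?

Severe: Harborview 140/402 = 34.8%, Lakeside 159/318 = 50.0% → Lakeside
Critical: Harborview 20/88 = 22.7%, Lakeside 308/921 = 33.4% → Lakeside
Moderate: Harborview 158/322 = 49.1%, Lakeside 268/435 = 61.6% → Lakeside
Mild: Harborview 1034/1770 = 58.4%, Lakeside 57/84 = 67.9% → Lakeside
Overall: Harborview 1352/2582 = 52.4%, Lakeside 792/1758 = 45.1% → Harborview
(Lakeside wins every case group but Harborview wins overall — Lakeside's patients skew toward the low-rate critical group.)

Harborview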